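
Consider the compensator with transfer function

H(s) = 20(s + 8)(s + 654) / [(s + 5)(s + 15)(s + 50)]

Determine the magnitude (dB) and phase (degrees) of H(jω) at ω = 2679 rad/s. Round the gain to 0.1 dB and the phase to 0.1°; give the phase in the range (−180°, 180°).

-42.3 dB, -102.4°

At s = jω = j2679:
zero (s+8): 8 + j2679 → |·| = √(8²+2679²) = √7177105 ≈ 2679, ∠ = arctan(2679/8) ≈ 89.83°
zero (s+654): 654 + j2679 → |·| = √(654²+2679²) = √7604757 ≈ 2757.7, ∠ = arctan(2679/654) ≈ 76.28°
pole (s+5): 5 + j2679 → |·| = √(5²+2679²) = √7177066 ≈ 2679, ∠ = arctan(2679/5) ≈ 89.89°
pole (s+15): 15 + j2679 → |·| = √(15²+2679²) = √7177266 ≈ 2679, ∠ = arctan(2679/15) ≈ 89.68°
pole (s+50): 50 + j2679 → |·| = √(50²+2679²) = √7179541 ≈ 2679.5, ∠ = arctan(2679/50) ≈ 88.93°
|H| = 20 · 7.3879e+06 / 1.9231e+10 ≈ 0.0076833
Gain = 20 log₁₀(0.0076833) ≈ -42.29 dB
∠H = 166.11° − 268.50° = -102.39°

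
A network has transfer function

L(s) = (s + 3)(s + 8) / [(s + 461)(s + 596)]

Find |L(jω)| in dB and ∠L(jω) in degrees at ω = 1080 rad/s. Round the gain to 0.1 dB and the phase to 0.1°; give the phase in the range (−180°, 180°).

At s = jω = j1080:
zero (s+3): 3 + j1080 → |·| = √(3²+1080²) = √1166409 ≈ 1080, ∠ = arctan(1080/3) ≈ 89.84°
zero (s+8): 8 + j1080 → |·| = √(8²+1080²) = √1166464 ≈ 1080, ∠ = arctan(1080/8) ≈ 89.58°
pole (s+461): 461 + j1080 → |·| = √(461²+1080²) = √1378921 ≈ 1174.3, ∠ = arctan(1080/461) ≈ 66.88°
pole (s+596): 596 + j1080 → |·| = √(596²+1080²) = √1521616 ≈ 1233.5, ∠ = arctan(1080/596) ≈ 61.11°
|L| = 1 · 1.1664e+06 / 1.4485e+06 ≈ 0.80525
Gain = 20 log₁₀(0.80525) ≈ -1.88 dB
∠L = 179.42° − 127.99° = 51.43°

-1.9 dB, 51.4°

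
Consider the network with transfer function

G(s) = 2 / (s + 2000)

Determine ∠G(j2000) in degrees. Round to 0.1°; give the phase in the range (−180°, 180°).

-45.0°

At s = jω = j2000:
pole (s+2000): 2000 + j2000 → |·| = √(2000²+2000²) = √8000000 ≈ 2828.4, ∠ = arctan(2000/2000) ≈ 45.00°
∠G = 0.00° − 45.00° = -45.00°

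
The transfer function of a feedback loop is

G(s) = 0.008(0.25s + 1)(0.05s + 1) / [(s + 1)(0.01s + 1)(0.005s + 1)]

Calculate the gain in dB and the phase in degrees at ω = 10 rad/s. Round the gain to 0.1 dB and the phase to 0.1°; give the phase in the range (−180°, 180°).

-52.5 dB, 1.9°

At ω = 10 rad/s:
zero (1 + j10·0.25) = 1 + j2.5 → |·| ≈ 2.6926, ∠ ≈ 68.20°
zero (1 + j10·0.05) = 1 + j0.5 → |·| ≈ 1.118, ∠ ≈ 26.57°
pole (1 + j10·1) = 1 + j10 → |·| ≈ 10.05, ∠ ≈ 84.29°
pole (1 + j10·0.01) = 1 + j0.1 → |·| ≈ 1.005, ∠ ≈ 5.71°
pole (1 + j10·0.005) = 1 + j0.05 → |·| ≈ 1.0012, ∠ ≈ 2.86°
|G| = 0.008 · 2.6926 · 1.118 / (10.05 · 1.005 · 1.0012) ≈ 0.0023815
Gain = 20 log₁₀(0.0023815) ≈ -52.46 dB
∠G = (68.20° + 26.57°) − (84.29° + 5.71° + 2.86°) = 1.91°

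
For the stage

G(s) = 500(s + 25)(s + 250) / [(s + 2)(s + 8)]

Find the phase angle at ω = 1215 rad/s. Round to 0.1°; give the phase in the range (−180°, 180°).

At s = jω = j1215:
zero (s+25): 25 + j1215 → |·| = √(25²+1215²) = √1476850 ≈ 1215.3, ∠ = arctan(1215/25) ≈ 88.82°
zero (s+250): 250 + j1215 → |·| = √(250²+1215²) = √1538725 ≈ 1240.5, ∠ = arctan(1215/250) ≈ 78.37°
pole (s+2): 2 + j1215 → |·| = √(2²+1215²) = √1476229 ≈ 1215, ∠ = arctan(1215/2) ≈ 89.91°
pole (s+8): 8 + j1215 → |·| = √(8²+1215²) = √1476289 ≈ 1215, ∠ = arctan(1215/8) ≈ 89.62°
∠G = 167.19° − 179.53° = -12.34°

-12.3°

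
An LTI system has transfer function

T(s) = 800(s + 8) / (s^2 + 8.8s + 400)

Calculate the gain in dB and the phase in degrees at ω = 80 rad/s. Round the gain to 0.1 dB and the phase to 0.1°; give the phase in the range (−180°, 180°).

20.5 dB, -89.0°

At s = jω = j80:
zero (s+8): 8 + j80 → |·| = √(8²+80²) = √6464 ≈ 80.399, ∠ = arctan(80/8) ≈ 84.29°
quadratic: (j80)² + 8.8·j80 + 400 = -6000 + j704 → |·| ≈ 6041.2, ∠ ≈ 173.31°
|T| = 800 · 80.399 / 6041.2 ≈ 10.647
Gain = 20 log₁₀(10.647) ≈ 20.54 dB
∠T = 84.29° − 173.31° = -89.02°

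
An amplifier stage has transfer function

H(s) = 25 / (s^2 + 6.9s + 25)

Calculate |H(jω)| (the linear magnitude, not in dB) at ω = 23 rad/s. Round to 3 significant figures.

0.0473

At s = jω = j23:
quadratic: (j23)² + 6.9·j23 + 25 = -504 + j158.7 → |·| ≈ 528.4, ∠ ≈ 162.52°
|H| = 25 / 528.4 ≈ 0.047313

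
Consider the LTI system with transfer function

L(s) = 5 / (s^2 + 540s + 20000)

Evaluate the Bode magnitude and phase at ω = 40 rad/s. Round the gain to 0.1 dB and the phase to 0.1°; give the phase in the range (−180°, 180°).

-75.1 dB, -49.6°

Substitute s = j40:
Numerator: 5 = 5 + j0
Denominator: (j40)^2 + 540(j40) + 20000 = 18400 + j21600
|N| = √(5² + 0²) ≈ 5, ∠N ≈ 0.00°
|D| = √(18400² + 21600²) ≈ 28375, ∠D ≈ 49.57°
|L| = 5 / 28375 ≈ 0.00017621
Gain = 20 log₁₀(0.00017621) ≈ -75.08 dB
∠L = 0.00° − 49.57° = -49.57°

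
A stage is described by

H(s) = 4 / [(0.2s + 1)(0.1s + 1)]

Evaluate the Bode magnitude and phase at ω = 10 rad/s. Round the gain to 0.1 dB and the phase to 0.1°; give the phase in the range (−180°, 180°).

2.0 dB, -108.4°

At ω = 10 rad/s:
pole (1 + j10·0.2) = 1 + j2 → |·| ≈ 2.2361, ∠ ≈ 63.43°
pole (1 + j10·0.1) = 1 + j1 → |·| ≈ 1.4142, ∠ ≈ 45.00°
|H| = 4 · 1 / (2.2361 · 1.4142) ≈ 1.2649
Gain = 20 log₁₀(1.2649) ≈ 2.04 dB
∠H = (0°) − (63.43° + 45.00°) = -108.43°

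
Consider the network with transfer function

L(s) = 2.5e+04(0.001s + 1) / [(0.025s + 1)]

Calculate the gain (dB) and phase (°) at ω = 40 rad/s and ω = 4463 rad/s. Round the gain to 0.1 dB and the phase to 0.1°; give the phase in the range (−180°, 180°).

At ω = 40 rad/s:
zero (1 + j40·0.001) = 1 + j0.04 → |·| ≈ 1.0008, ∠ ≈ 2.29°
pole (1 + j40·0.025) = 1 + j1 → |·| ≈ 1.4142, ∠ ≈ 45.00°
|L| = 2.5e+04 · 1.0008 / (1.4142) ≈ 17692
Gain = 20 log₁₀(17692) ≈ 84.96 dB
∠L = (2.29°) − (45.00°) = -42.71°

At ω = 4463 rad/s:
zero (1 + j4463·0.001) = 1 + j4.463 → |·| ≈ 4.5737, ∠ ≈ 77.37°
pole (1 + j4463·0.025) = 1 + j111.575 → |·| ≈ 111.58, ∠ ≈ 89.49°
|L| = 2.5e+04 · 4.5737 / (111.58) ≈ 1024.8
Gain = 20 log₁₀(1024.8) ≈ 60.21 dB
∠L = (77.37°) − (89.49°) = -12.12°

ω = 40: 85.0 dB, -42.7°; ω = 4463: 60.2 dB, -12.1°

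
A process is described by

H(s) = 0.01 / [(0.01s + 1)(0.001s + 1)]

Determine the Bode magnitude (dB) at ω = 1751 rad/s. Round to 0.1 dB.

-71.0 dB

At ω = 1751 rad/s:
pole (1 + j1751·0.01) = 1 + j17.51 → |·| ≈ 17.539, ∠ ≈ 86.73°
pole (1 + j1751·0.001) = 1 + j1.751 → |·| ≈ 2.0164, ∠ ≈ 60.27°
|H| = 0.01 · 1 / (17.539 · 2.0164) ≈ 0.00028276
Gain = 20 log₁₀(0.00028276) ≈ -70.97 dB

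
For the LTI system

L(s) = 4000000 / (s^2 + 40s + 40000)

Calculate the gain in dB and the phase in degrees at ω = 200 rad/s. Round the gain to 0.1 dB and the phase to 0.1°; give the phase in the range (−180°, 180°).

At s = jω = j200:
quadratic: (j200)² + 40·j200 + 40000 = 0 + j8000 → |·| ≈ 8000, ∠ ≈ 90.00°
|L| = 4000000 / 8000 ≈ 500
Gain = 20 log₁₀(500) ≈ 53.98 dB
∠L = 0.00° − 90.00° = -90.00°

54.0 dB, -90.0°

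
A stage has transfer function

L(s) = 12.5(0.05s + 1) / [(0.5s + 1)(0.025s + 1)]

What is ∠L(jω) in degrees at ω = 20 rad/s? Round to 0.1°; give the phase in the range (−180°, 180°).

-65.9°

At ω = 20 rad/s:
zero (1 + j20·0.05) = 1 + j1 → |·| ≈ 1.4142, ∠ ≈ 45.00°
pole (1 + j20·0.5) = 1 + j10 → |·| ≈ 10.05, ∠ ≈ 84.29°
pole (1 + j20·0.025) = 1 + j0.5 → |·| ≈ 1.118, ∠ ≈ 26.57°
∠L = (45.00°) − (84.29° + 26.57°) = -65.86°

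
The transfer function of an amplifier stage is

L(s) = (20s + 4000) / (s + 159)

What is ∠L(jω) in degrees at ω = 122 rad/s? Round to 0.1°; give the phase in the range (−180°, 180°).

Substitute s = j122:
Numerator: 20(j122) + 4000 = 4000 + j2440
Denominator: (j122) + 159 = 159 + j122
|N| = √(4000² + 2440²) ≈ 4685.5, ∠N ≈ 31.38°
|D| = √(159² + 122²) ≈ 200.41, ∠D ≈ 37.50°
∠L = 31.38° − 37.50° = -6.12°

-6.1°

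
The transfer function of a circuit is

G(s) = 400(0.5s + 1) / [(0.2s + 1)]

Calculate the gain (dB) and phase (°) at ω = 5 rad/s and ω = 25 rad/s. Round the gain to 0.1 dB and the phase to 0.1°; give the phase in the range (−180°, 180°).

ω = 5: 57.6 dB, 23.2°; ω = 25: 59.9 dB, 6.7°

At ω = 5 rad/s:
zero (1 + j5·0.5) = 1 + j2.5 → |·| ≈ 2.6926, ∠ ≈ 68.20°
pole (1 + j5·0.2) = 1 + j1 → |·| ≈ 1.4142, ∠ ≈ 45.00°
|G| = 400 · 2.6926 / (1.4142) ≈ 761.59
Gain = 20 log₁₀(761.59) ≈ 57.63 dB
∠G = (68.20°) − (45.00°) = 23.20°

At ω = 25 rad/s:
zero (1 + j25·0.5) = 1 + j12.5 → |·| ≈ 12.54, ∠ ≈ 85.43°
pole (1 + j25·0.2) = 1 + j5 → |·| ≈ 5.099, ∠ ≈ 78.69°
|G| = 400 · 12.54 / (5.099) ≈ 983.72
Gain = 20 log₁₀(983.72) ≈ 59.86 dB
∠G = (85.43°) − (78.69°) = 6.74°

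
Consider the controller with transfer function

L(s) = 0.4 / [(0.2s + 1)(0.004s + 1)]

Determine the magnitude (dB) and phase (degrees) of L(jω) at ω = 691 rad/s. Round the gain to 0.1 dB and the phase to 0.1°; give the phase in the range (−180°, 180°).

-60.1 dB, -159.7°

At ω = 691 rad/s:
pole (1 + j691·0.2) = 1 + j138.2 → |·| ≈ 138.2, ∠ ≈ 89.59°
pole (1 + j691·0.004) = 1 + j2.764 → |·| ≈ 2.9393, ∠ ≈ 70.11°
|L| = 0.4 · 1 / (138.2 · 2.9393) ≈ 0.00098471
Gain = 20 log₁₀(0.00098471) ≈ -60.13 dB
∠L = (0°) − (89.59° + 70.11°) = -159.70°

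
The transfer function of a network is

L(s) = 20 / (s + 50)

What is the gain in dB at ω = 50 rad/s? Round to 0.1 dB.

-11.0 dB

At s = jω = j50:
pole (s+50): 50 + j50 → |·| = √(50²+50²) = √5000 ≈ 70.711, ∠ = arctan(50/50) ≈ 45.00°
|L| = 20 / 70.711 ≈ 0.28284
Gain = 20 log₁₀(0.28284) ≈ -10.97 dB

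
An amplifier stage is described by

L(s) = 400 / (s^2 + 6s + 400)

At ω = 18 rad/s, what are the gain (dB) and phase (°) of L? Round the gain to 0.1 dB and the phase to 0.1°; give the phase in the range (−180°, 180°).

9.6 dB, -54.9°

At s = jω = j18:
quadratic: (j18)² + 6·j18 + 400 = 76 + j108 → |·| ≈ 132.06, ∠ ≈ 54.87°
|L| = 400 / 132.06 ≈ 3.0289
Gain = 20 log₁₀(3.0289) ≈ 9.63 dB
∠L = 0.00° − 54.87° = -54.87°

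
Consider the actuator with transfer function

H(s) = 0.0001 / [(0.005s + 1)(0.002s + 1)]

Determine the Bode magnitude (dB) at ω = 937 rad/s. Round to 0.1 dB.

-100.2 dB

At ω = 937 rad/s:
pole (1 + j937·0.005) = 1 + j4.685 → |·| ≈ 4.7905, ∠ ≈ 77.95°
pole (1 + j937·0.002) = 1 + j1.874 → |·| ≈ 2.1241, ∠ ≈ 61.91°
|H| = 0.0001 · 1 / (4.7905 · 2.1241) ≈ 9.8275e-06
Gain = 20 log₁₀(9.8275e-06) ≈ -100.15 dB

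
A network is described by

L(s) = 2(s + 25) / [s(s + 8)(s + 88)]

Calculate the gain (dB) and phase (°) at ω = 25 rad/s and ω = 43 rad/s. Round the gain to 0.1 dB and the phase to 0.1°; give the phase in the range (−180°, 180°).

At s = jω = j25:
zero (s+25): 25 + j25 → |·| = √(25²+25²) = √1250 ≈ 35.355, ∠ = arctan(25/25) ≈ 45.00°
pole (s+8): 8 + j25 → |·| = √(8²+25²) = √689 ≈ 26.249, ∠ = arctan(25/8) ≈ 72.26°
pole (s+88): 88 + j25 → |·| = √(88²+25²) = √8369 ≈ 91.482, ∠ = arctan(25/88) ≈ 15.86°
pole at origin: |s| = 25, ∠ = 90.00° (in denominator)
|L| = 2 · 35.355 / 60033 ≈ 0.0011779
Gain = 20 log₁₀(0.0011779) ≈ -58.58 dB
∠L = 45.00° − 178.12° = -133.12°

At s = jω = j43:
zero (s+25): 25 + j43 → |·| = √(25²+43²) = √2474 ≈ 49.739, ∠ = arctan(43/25) ≈ 59.83°
pole (s+8): 8 + j43 → |·| = √(8²+43²) = √1913 ≈ 43.738, ∠ = arctan(43/8) ≈ 79.46°
pole (s+88): 88 + j43 → |·| = √(88²+43²) = √9593 ≈ 97.944, ∠ = arctan(43/88) ≈ 26.04°
pole at origin: |s| = 43, ∠ = 90.00° (in denominator)
|L| = 2 · 49.739 / 1.8421e+05 ≈ 0.00054002
Gain = 20 log₁₀(0.00054002) ≈ -65.35 dB
∠L = 59.83° − 195.50° = -135.67°

ω = 25: -58.6 dB, -133.1°; ω = 43: -65.4 dB, -135.7°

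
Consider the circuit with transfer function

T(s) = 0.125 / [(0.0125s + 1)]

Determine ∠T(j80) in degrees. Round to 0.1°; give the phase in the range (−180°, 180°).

-45.0°

At ω = 80 rad/s:
pole (1 + j80·0.0125) = 1 + j1 → |·| ≈ 1.4142, ∠ ≈ 45.00°
∠T = (0°) − (45.00°) = -45.00°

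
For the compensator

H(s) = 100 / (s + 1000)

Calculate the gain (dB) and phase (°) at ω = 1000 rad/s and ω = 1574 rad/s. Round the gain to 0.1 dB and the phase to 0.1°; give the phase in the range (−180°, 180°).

ω = 1000: -23.0 dB, -45.0°; ω = 1574: -25.4 dB, -57.6°

Substitute s = j1000:
Numerator: 100 = 100 + j0
Denominator: (j1000) + 1000 = 1000 + j1000
|N| = √(100² + 0²) ≈ 100, ∠N ≈ 0.00°
|D| = √(1000² + 1000²) ≈ 1414.2, ∠D ≈ 45.00°
|H| = 100 / 1414.2 ≈ 0.070711
Gain = 20 log₁₀(0.070711) ≈ -23.01 dB
∠H = 0.00° − 45.00° = -45.00°

Substitute s = j1574:
Numerator: 100 = 100 + j0
Denominator: (j1574) + 1000 = 1000 + j1574
|N| = √(100² + 0²) ≈ 100, ∠N ≈ 0.00°
|D| = √(1000² + 1574²) ≈ 1864.8, ∠D ≈ 57.57°
|H| = 100 / 1864.8 ≈ 0.053625
Gain = 20 log₁₀(0.053625) ≈ -25.41 dB
∠H = 0.00° − 57.57° = -57.57°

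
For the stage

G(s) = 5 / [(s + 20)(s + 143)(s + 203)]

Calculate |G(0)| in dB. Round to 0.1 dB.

-101.3 dB

G(0) = 5 / (20·143·203) ≈ 8.6121e-06
20 log₁₀(8.6121e-06) ≈ -101.30 dB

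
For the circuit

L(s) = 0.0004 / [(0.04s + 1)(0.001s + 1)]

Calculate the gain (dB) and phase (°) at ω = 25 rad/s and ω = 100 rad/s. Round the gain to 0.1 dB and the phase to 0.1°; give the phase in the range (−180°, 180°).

At ω = 25 rad/s:
pole (1 + j25·0.04) = 1 + j1 → |·| ≈ 1.4142, ∠ ≈ 45.00°
pole (1 + j25·0.001) = 1 + j0.025 → |·| ≈ 1.0003, ∠ ≈ 1.43°
|L| = 0.0004 · 1 / (1.4142 · 1.0003) ≈ 0.00028276
Gain = 20 log₁₀(0.00028276) ≈ -70.97 dB
∠L = (0°) − (45.00° + 1.43°) = -46.43°

At ω = 100 rad/s:
pole (1 + j100·0.04) = 1 + j4 → |·| ≈ 4.1231, ∠ ≈ 75.96°
pole (1 + j100·0.001) = 1 + j0.1 → |·| ≈ 1.005, ∠ ≈ 5.71°
|L| = 0.0004 · 1 / (4.1231 · 1.005) ≈ 9.6532e-05
Gain = 20 log₁₀(9.6532e-05) ≈ -80.31 dB
∠L = (0°) − (75.96° + 5.71°) = -81.67°

ω = 25: -71.0 dB, -46.4°; ω = 100: -80.3 dB, -81.7°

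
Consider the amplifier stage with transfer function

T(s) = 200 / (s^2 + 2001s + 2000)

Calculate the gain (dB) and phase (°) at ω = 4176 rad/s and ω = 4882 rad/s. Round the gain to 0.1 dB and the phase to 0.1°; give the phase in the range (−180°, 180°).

ω = 4176: -99.7 dB, -154.4°; ω = 4882: -102.2 dB, -157.7°

Substitute s = j4176:
Numerator: 200 = 200 + j0
Denominator: (j4176)^2 + 2001(j4176) + 2000 = -17436976 + j8356176
|N| = √(200² + 0²) ≈ 200, ∠N ≈ 0.00°
|D| = √(17436976² + 8356176²) ≈ 1.9336e+07, ∠D ≈ 154.40°
|T| = 200 / 1.9336e+07 ≈ 1.0343e-05
Gain = 20 log₁₀(1.0343e-05) ≈ -99.71 dB
∠T = 0.00° − 154.40° = -154.40°

Substitute s = j4882:
Numerator: 200 = 200 + j0
Denominator: (j4882)^2 + 2001(j4882) + 2000 = -23831924 + j9768882
|N| = √(200² + 0²) ≈ 200, ∠N ≈ 0.00°
|D| = √(23831924² + 9768882²) ≈ 2.5756e+07, ∠D ≈ 157.71°
|T| = 200 / 2.5756e+07 ≈ 7.7652e-06
Gain = 20 log₁₀(7.7652e-06) ≈ -102.20 dB
∠T = 0.00° − 157.71° = -157.71°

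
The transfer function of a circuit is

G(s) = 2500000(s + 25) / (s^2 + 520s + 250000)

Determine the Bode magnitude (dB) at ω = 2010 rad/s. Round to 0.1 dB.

At s = jω = j2010:
zero (s+25): 25 + j2010 → |·| = √(25²+2010²) = √4040725 ≈ 2010.2, ∠ = arctan(2010/25) ≈ 89.29°
quadratic: (j2010)² + 520·j2010 + 250000 = -3790100 + j1045200 → |·| ≈ 3.9316e+06, ∠ ≈ 164.58°
|G| = 2500000 · 2010.2 / 3.9316e+06 ≈ 1278.2
Gain = 20 log₁₀(1278.2) ≈ 62.13 dB

62.1 dB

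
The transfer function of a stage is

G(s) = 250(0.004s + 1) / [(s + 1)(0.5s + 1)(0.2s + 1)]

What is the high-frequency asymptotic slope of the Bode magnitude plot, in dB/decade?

-40 dB/decade

Each pole contributes −20 dB/decade at high frequency; each zero contributes +20 dB/decade.
Net: 1 zero(s) − 3 pole(s) → -40 dB/decade.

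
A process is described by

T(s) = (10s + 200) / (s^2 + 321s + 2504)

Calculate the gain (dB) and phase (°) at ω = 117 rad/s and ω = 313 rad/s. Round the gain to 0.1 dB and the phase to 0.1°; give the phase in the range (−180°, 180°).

ω = 117: -30.4 dB, -26.3°; ω = 313: -32.9 dB, -47.2°

Substitute s = j117:
Numerator: 10(j117) + 200 = 200 + j1170
Denominator: (j117)^2 + 321(j117) + 2504 = -11185 + j37557
|N| = √(200² + 1170²) ≈ 1187, ∠N ≈ 80.30°
|D| = √(11185² + 37557²) ≈ 39187, ∠D ≈ 106.58°
|T| = 1187 / 39187 ≈ 0.030291
Gain = 20 log₁₀(0.030291) ≈ -30.37 dB
∠T = 80.30° − 106.58° = -26.28°

Substitute s = j313:
Numerator: 10(j313) + 200 = 200 + j3130
Denominator: (j313)^2 + 321(j313) + 2504 = -95465 + j100473
|N| = √(200² + 3130²) ≈ 3136.4, ∠N ≈ 86.34°
|D| = √(95465² + 100473²) ≈ 1.3859e+05, ∠D ≈ 133.54°
|T| = 3136.4 / 1.3859e+05 ≈ 0.022631
Gain = 20 log₁₀(0.022631) ≈ -32.91 dB
∠T = 86.34° − 133.54° = -47.20°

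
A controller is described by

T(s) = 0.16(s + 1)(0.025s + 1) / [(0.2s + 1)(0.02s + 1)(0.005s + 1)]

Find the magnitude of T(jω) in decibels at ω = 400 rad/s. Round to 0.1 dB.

-7.0 dB

At ω = 400 rad/s:
zero (1 + j400·1) = 1 + j400 → |·| ≈ 400, ∠ ≈ 89.86°
zero (1 + j400·0.025) = 1 + j10 → |·| ≈ 10.05, ∠ ≈ 84.29°
pole (1 + j400·0.2) = 1 + j80 → |·| ≈ 80.006, ∠ ≈ 89.28°
pole (1 + j400·0.02) = 1 + j8 → |·| ≈ 8.0623, ∠ ≈ 82.87°
pole (1 + j400·0.005) = 1 + j2 → |·| ≈ 2.2361, ∠ ≈ 63.43°
|T| = 0.16 · 400 · 10.05 / (80.006 · 8.0623 · 2.2361) ≈ 0.44594
Gain = 20 log₁₀(0.44594) ≈ -7.01 dB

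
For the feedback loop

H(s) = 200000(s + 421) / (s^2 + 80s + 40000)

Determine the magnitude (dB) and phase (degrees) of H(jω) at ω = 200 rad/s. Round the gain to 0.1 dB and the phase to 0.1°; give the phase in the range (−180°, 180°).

At s = jω = j200:
zero (s+421): 421 + j200 → |·| = √(421²+200²) = √217241 ≈ 466.09, ∠ = arctan(200/421) ≈ 25.41°
quadratic: (j200)² + 80·j200 + 40000 = 0 + j16000 → |·| ≈ 16000, ∠ ≈ 90.00°
|H| = 200000 · 466.09 / 16000 ≈ 5826.1
Gain = 20 log₁₀(5826.1) ≈ 75.31 dB
∠H = 25.41° − 90.00° = -64.59°

75.3 dB, -64.6°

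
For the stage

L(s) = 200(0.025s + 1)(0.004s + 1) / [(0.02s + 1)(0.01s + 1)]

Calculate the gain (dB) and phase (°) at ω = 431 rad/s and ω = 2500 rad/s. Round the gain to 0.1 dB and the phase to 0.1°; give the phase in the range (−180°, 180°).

ω = 431: 41.0 dB, -15.7°; ω = 2500: 40.0 dB, -3.2°

At ω = 431 rad/s:
zero (1 + j431·0.025) = 1 + j10.775 → |·| ≈ 10.821, ∠ ≈ 84.70°
zero (1 + j431·0.004) = 1 + j1.724 → |·| ≈ 1.993, ∠ ≈ 59.88°
pole (1 + j431·0.02) = 1 + j8.62 → |·| ≈ 8.6778, ∠ ≈ 83.38°
pole (1 + j431·0.01) = 1 + j4.31 → |·| ≈ 4.4245, ∠ ≈ 76.94°
|L| = 200 · 10.821 · 1.993 / (8.6778 · 4.4245) ≈ 112.34
Gain = 20 log₁₀(112.34) ≈ 41.01 dB
∠L = (84.70° + 59.88°) − (83.38° + 76.94°) = -15.74°

At ω = 2500 rad/s:
zero (1 + j2500·0.025) = 1 + j62.5 → |·| ≈ 62.508, ∠ ≈ 89.08°
zero (1 + j2500·0.004) = 1 + j10 → |·| ≈ 10.05, ∠ ≈ 84.29°
pole (1 + j2500·0.02) = 1 + j50 → |·| ≈ 50.01, ∠ ≈ 88.85°
pole (1 + j2500·0.01) = 1 + j25 → |·| ≈ 25.02, ∠ ≈ 87.71°
|L| = 200 · 62.508 · 10.05 / (50.01 · 25.02) ≈ 100.41
Gain = 20 log₁₀(100.41) ≈ 40.04 dB
∠L = (89.08° + 84.29°) − (88.85° + 87.71°) = -3.19°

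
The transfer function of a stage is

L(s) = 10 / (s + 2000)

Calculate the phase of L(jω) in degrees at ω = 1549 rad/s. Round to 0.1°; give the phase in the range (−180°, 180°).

Substitute s = j1549:
Numerator: 10 = 10 + j0
Denominator: (j1549) + 2000 = 2000 + j1549
|N| = √(10² + 0²) ≈ 10, ∠N ≈ 0.00°
|D| = √(2000² + 1549²) ≈ 2529.7, ∠D ≈ 37.76°
∠L = 0.00° − 37.76° = -37.76°

-37.8°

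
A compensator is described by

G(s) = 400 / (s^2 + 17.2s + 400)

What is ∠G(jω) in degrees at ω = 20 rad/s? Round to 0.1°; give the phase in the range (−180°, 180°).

At s = jω = j20:
quadratic: (j20)² + 17.2·j20 + 400 = 0 + j344 → |·| ≈ 344, ∠ ≈ 90.00°
∠G = 0.00° − 90.00° = -90.00°

-90.0°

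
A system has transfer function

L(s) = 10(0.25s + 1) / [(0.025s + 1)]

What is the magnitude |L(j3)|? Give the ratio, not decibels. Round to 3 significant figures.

12.5

At ω = 3 rad/s:
zero (1 + j3·0.25) = 1 + j0.75 → |·| ≈ 1.25, ∠ ≈ 36.87°
pole (1 + j3·0.025) = 1 + j0.075 → |·| ≈ 1.0028, ∠ ≈ 4.29°
|L| = 10 · 1.25 / (1.0028) ≈ 12.465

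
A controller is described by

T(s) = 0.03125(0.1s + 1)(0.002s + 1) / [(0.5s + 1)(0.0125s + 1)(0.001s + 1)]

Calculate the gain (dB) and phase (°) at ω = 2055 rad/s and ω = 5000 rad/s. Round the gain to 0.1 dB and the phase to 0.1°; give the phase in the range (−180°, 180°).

ω = 2055: -66.9 dB, -75.7°; ω = 5000: -74.1 dB, -83.6°

At ω = 2055 rad/s:
zero (1 + j2055·0.1) = 1 + j205.5 → |·| ≈ 205.5, ∠ ≈ 89.72°
zero (1 + j2055·0.002) = 1 + j4.11 → |·| ≈ 4.2299, ∠ ≈ 76.33°
pole (1 + j2055·0.5) = 1 + j1027.5 → |·| ≈ 1027.5, ∠ ≈ 89.94°
pole (1 + j2055·0.0125) = 1 + j25.6875 → |·| ≈ 25.707, ∠ ≈ 87.77°
pole (1 + j2055·0.001) = 1 + j2.055 → |·| ≈ 2.2854, ∠ ≈ 64.05°
|T| = 0.03125 · 205.5 · 4.2299 / (1027.5 · 25.707 · 2.2854) ≈ 0.00044998
Gain = 20 log₁₀(0.00044998) ≈ -66.94 dB
∠T = (89.72° + 76.33°) − (89.94° + 87.77° + 64.05°) = -75.71°

At ω = 5000 rad/s:
zero (1 + j5000·0.1) = 1 + j500 → |·| ≈ 500, ∠ ≈ 89.89°
zero (1 + j5000·0.002) = 1 + j10 → |·| ≈ 10.05, ∠ ≈ 84.29°
pole (1 + j5000·0.5) = 1 + j2500 → |·| ≈ 2500, ∠ ≈ 89.98°
pole (1 + j5000·0.0125) = 1 + j62.5 → |·| ≈ 62.508, ∠ ≈ 89.08°
pole (1 + j5000·0.001) = 1 + j5 → |·| ≈ 5.099, ∠ ≈ 78.69°
|T| = 0.03125 · 500 · 10.05 / (2500 · 62.508 · 5.099) ≈ 0.00019707
Gain = 20 log₁₀(0.00019707) ≈ -74.11 dB
∠T = (89.89° + 84.29°) − (89.98° + 89.08° + 78.69°) = -83.57°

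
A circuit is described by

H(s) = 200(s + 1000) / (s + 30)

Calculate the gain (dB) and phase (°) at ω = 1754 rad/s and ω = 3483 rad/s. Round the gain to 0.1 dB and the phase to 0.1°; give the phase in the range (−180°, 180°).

At s = jω = j1754:
zero (s+1000): 1000 + j1754 → |·| = √(1000²+1754²) = √4076516 ≈ 2019, ∠ = arctan(1754/1000) ≈ 60.31°
pole (s+30): 30 + j1754 → |·| = √(30²+1754²) = √3077416 ≈ 1754.3, ∠ = arctan(1754/30) ≈ 89.02°
|H| = 200 · 2019 / 1754.3 ≈ 230.18
Gain = 20 log₁₀(230.18) ≈ 47.24 dB
∠H = 60.31° − 89.02° = -28.71°

At s = jω = j3483:
zero (s+1000): 1000 + j3483 → |·| = √(1000²+3483²) = √13131289 ≈ 3623.7, ∠ = arctan(3483/1000) ≈ 73.98°
pole (s+30): 30 + j3483 → |·| = √(30²+3483²) = √12132189 ≈ 3483.1, ∠ = arctan(3483/30) ≈ 89.51°
|H| = 200 · 3623.7 / 3483.1 ≈ 208.07
Gain = 20 log₁₀(208.07) ≈ 46.36 dB
∠H = 73.98° − 89.51° = -15.53°

ω = 1754: 47.2 dB, -28.7°; ω = 3483: 46.4 dB, -15.5°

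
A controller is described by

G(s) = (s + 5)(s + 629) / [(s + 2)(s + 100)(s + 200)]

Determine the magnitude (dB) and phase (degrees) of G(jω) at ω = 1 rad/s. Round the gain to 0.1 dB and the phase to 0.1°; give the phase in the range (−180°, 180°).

At s = jω = j1:
zero (s+5): 5 + j1 → |·| = √(5²+1²) = √26 ≈ 5.099, ∠ = arctan(1/5) ≈ 11.31°
zero (s+629): 629 + j1 → |·| = √(629²+1²) = √395642 ≈ 629, ∠ = arctan(1/629) ≈ 0.09°
pole (s+2): 2 + j1 → |·| = √(2²+1²) = √5 ≈ 2.2361, ∠ = arctan(1/2) ≈ 26.57°
pole (s+100): 100 + j1 → |·| = √(100²+1²) = √10001 ≈ 100, ∠ = arctan(1/100) ≈ 0.57°
pole (s+200): 200 + j1 → |·| = √(200²+1²) = √40001 ≈ 200, ∠ = arctan(1/200) ≈ 0.29°
|G| = 1 · 3207.3 / 44722 ≈ 0.071716
Gain = 20 log₁₀(0.071716) ≈ -22.89 dB
∠G = 11.40° − 27.43° = -16.03°

-22.9 dB, -16.0°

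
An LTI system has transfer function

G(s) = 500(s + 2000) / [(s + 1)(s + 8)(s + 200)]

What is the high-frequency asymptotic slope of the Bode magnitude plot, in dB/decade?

Each pole contributes −20 dB/decade at high frequency; each zero contributes +20 dB/decade.
Net: 1 zero(s) − 3 pole(s) → -40 dB/decade.

-40 dB/decade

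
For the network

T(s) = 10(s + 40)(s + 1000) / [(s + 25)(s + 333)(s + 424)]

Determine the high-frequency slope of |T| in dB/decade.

-20 dB/decade

Each pole contributes −20 dB/decade at high frequency; each zero contributes +20 dB/decade.
Net: 2 zero(s) − 3 pole(s) → -20 dB/decade.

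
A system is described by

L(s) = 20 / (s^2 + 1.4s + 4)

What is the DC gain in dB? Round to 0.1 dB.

L(0) = 20 / 4 = 5
20 log₁₀(5) ≈ 13.98 dB

14.0 dB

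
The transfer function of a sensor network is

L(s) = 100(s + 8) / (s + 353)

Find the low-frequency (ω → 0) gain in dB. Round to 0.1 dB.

7.1 dB

L(0) = 100·8 / (353) ≈ 2.2663
20 log₁₀(2.2663) ≈ 7.11 dB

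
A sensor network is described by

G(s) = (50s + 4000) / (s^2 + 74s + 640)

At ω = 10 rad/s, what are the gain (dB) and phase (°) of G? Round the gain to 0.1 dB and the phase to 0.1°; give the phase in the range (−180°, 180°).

Substitute s = j10:
Numerator: 50(j10) + 4000 = 4000 + j500
Denominator: (j10)^2 + 74(j10) + 640 = 540 + j740
|N| = √(4000² + 500²) ≈ 4031.1, ∠N ≈ 7.13°
|D| = √(540² + 740²) ≈ 916.08, ∠D ≈ 53.88°
|G| = 4031.1 / 916.08 ≈ 4.4004
Gain = 20 log₁₀(4.4004) ≈ 12.87 dB
∠G = 7.13° − 53.88° = -46.75°

12.9 dB, -46.8°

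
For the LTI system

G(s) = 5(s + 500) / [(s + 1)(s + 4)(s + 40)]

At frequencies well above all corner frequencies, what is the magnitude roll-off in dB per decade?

Each pole contributes −20 dB/decade at high frequency; each zero contributes +20 dB/decade.
Net: 1 zero(s) − 3 pole(s) → -40 dB/decade.

-40 dB/decade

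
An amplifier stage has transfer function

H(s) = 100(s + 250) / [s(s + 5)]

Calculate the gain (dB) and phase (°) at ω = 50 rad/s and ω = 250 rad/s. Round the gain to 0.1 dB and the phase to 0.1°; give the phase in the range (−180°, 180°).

At s = jω = j50:
zero (s+250): 250 + j50 → |·| = √(250²+50²) = √65000 ≈ 254.95, ∠ = arctan(50/250) ≈ 11.31°
pole (s+5): 5 + j50 → |·| = √(5²+50²) = √2525 ≈ 50.249, ∠ = arctan(50/5) ≈ 84.29°
pole at origin: |s| = 50, ∠ = 90.00° (in denominator)
|H| = 100 · 254.95 / 2512.5 ≈ 10.147
Gain = 20 log₁₀(10.147) ≈ 20.13 dB
∠H = 11.31° − 174.29° = -162.98°

At s = jω = j250:
zero (s+250): 250 + j250 → |·| = √(250²+250²) = √125000 ≈ 353.55, ∠ = arctan(250/250) ≈ 45.00°
pole (s+5): 5 + j250 → |·| = √(5²+250²) = √62525 ≈ 250.05, ∠ = arctan(250/5) ≈ 88.85°
pole at origin: |s| = 250, ∠ = 90.00° (in denominator)
|H| = 100 · 353.55 / 62512 ≈ 0.56557
Gain = 20 log₁₀(0.56557) ≈ -4.95 dB
∠H = 45.00° − 178.85° = -133.85°

ω = 50: 20.1 dB, -163.0°; ω = 250: -5.0 dB, -133.9°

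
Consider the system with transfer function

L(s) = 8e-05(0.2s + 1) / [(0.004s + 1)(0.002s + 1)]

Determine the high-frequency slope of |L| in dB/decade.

-20 dB/decade

Each pole contributes −20 dB/decade at high frequency; each zero contributes +20 dB/decade.
Net: 1 zero(s) − 2 pole(s) → -20 dB/decade.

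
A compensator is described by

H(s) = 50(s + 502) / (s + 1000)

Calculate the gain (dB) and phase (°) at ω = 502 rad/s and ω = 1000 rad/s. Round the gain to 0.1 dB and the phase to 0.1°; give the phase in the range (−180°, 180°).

At s = jω = j502:
zero (s+502): 502 + j502 → |·| = √(502²+502²) = √504008 ≈ 709.94, ∠ = arctan(502/502) ≈ 45.00°
pole (s+1000): 1000 + j502 → |·| = √(1000²+502²) = √1252004 ≈ 1118.9, ∠ = arctan(502/1000) ≈ 26.66°
|H| = 50 · 709.94 / 1118.9 ≈ 31.725
Gain = 20 log₁₀(31.725) ≈ 30.03 dB
∠H = 45.00° − 26.66° = 18.34°

At s = jω = j1000:
zero (s+502): 502 + j1000 → |·| = √(502²+1000²) = √1252004 ≈ 1118.9, ∠ = arctan(1000/502) ≈ 63.34°
pole (s+1000): 1000 + j1000 → |·| = √(1000²+1000²) = √2000000 ≈ 1414.2, ∠ = arctan(1000/1000) ≈ 45.00°
|H| = 50 · 1118.9 / 1414.2 ≈ 39.559
Gain = 20 log₁₀(39.559) ≈ 31.94 dB
∠H = 63.34° − 45.00° = 18.34°

ω = 502: 30.0 dB, 18.3°; ω = 1000: 31.9 dB, 18.3°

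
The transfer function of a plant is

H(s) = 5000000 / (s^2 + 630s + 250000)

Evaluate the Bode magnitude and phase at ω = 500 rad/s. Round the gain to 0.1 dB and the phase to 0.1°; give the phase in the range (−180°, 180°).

At s = jω = j500:
quadratic: (j500)² + 630·j500 + 250000 = 0 + j315000 → |·| ≈ 3.15e+05, ∠ ≈ 90.00°
|H| = 5000000 / 3.15e+05 ≈ 15.873
Gain = 20 log₁₀(15.873) ≈ 24.01 dB
∠H = 0.00° − 90.00° = -90.00°

24.0 dB, -90.0°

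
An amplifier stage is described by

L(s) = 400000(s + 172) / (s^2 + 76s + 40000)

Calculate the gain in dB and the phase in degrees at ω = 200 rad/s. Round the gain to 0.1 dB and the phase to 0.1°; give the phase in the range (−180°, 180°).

76.8 dB, -40.7°

At s = jω = j200:
zero (s+172): 172 + j200 → |·| = √(172²+200²) = √69584 ≈ 263.79, ∠ = arctan(200/172) ≈ 49.30°
quadratic: (j200)² + 76·j200 + 40000 = 0 + j15200 → |·| ≈ 15200, ∠ ≈ 90.00°
|L| = 400000 · 263.79 / 15200 ≈ 6941.8
Gain = 20 log₁₀(6941.8) ≈ 76.83 dB
∠L = 49.30° − 90.00° = -40.70°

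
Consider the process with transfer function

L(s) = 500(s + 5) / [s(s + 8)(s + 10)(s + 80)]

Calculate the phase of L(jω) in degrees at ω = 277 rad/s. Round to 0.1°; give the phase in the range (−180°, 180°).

At s = jω = j277:
zero (s+5): 5 + j277 → |·| = √(5²+277²) = √76754 ≈ 277.05, ∠ = arctan(277/5) ≈ 88.97°
pole (s+8): 8 + j277 → |·| = √(8²+277²) = √76793 ≈ 277.12, ∠ = arctan(277/8) ≈ 88.35°
pole (s+10): 10 + j277 → |·| = √(10²+277²) = √76829 ≈ 277.18, ∠ = arctan(277/10) ≈ 87.93°
pole (s+80): 80 + j277 → |·| = √(80²+277²) = √83129 ≈ 288.32, ∠ = arctan(277/80) ≈ 73.89°
pole at origin: |s| = 277, ∠ = 90.00° (in denominator)
∠L = 88.97° − 340.17° = -251.20° ≡ 108.80° (principal value)

108.8°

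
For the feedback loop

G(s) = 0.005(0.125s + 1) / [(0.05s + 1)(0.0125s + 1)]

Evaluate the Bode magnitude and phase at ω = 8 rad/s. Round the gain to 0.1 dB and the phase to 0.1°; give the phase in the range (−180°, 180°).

At ω = 8 rad/s:
zero (1 + j8·0.125) = 1 + j1 → |·| ≈ 1.4142, ∠ ≈ 45.00°
pole (1 + j8·0.05) = 1 + j0.4 → |·| ≈ 1.077, ∠ ≈ 21.80°
pole (1 + j8·0.0125) = 1 + j0.1 → |·| ≈ 1.005, ∠ ≈ 5.71°
|G| = 0.005 · 1.4142 / (1.077 · 1.005) ≈ 0.0065328
Gain = 20 log₁₀(0.0065328) ≈ -43.70 dB
∠G = (45.00°) − (21.80° + 5.71°) = 17.49°

-43.7 dB, 17.5°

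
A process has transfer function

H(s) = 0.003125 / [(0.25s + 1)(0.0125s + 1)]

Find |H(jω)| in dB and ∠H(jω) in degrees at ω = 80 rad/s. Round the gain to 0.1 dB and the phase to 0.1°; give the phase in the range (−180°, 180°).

At ω = 80 rad/s:
pole (1 + j80·0.25) = 1 + j20 → |·| ≈ 20.025, ∠ ≈ 87.14°
pole (1 + j80·0.0125) = 1 + j1 → |·| ≈ 1.4142, ∠ ≈ 45.00°
|H| = 0.003125 · 1 / (20.025 · 1.4142) ≈ 0.00011035
Gain = 20 log₁₀(0.00011035) ≈ -79.14 dB
∠H = (0°) − (87.14° + 45.00°) = -132.14°

-79.1 dB, -132.1°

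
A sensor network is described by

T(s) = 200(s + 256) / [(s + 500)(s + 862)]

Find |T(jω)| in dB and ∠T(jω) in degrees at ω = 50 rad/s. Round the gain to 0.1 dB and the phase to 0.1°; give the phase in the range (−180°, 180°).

At s = jω = j50:
zero (s+256): 256 + j50 → |·| = √(256²+50²) = √68036 ≈ 260.84, ∠ = arctan(50/256) ≈ 11.05°
pole (s+500): 500 + j50 → |·| = √(500²+50²) = √252500 ≈ 502.49, ∠ = arctan(50/500) ≈ 5.71°
pole (s+862): 862 + j50 → |·| = √(862²+50²) = √745544 ≈ 863.45, ∠ = arctan(50/862) ≈ 3.32°
|T| = 200 · 260.84 / 4.3387e+05 ≈ 0.12024
Gain = 20 log₁₀(0.12024) ≈ -18.40 dB
∠T = 11.05° − 9.03° = 2.02°

-18.4 dB, 2.0°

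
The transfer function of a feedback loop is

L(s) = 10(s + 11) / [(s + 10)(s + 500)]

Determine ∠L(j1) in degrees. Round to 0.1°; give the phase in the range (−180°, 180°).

-0.6°

At s = jω = j1:
zero (s+11): 11 + j1 → |·| = √(11²+1²) = √122 ≈ 11.045, ∠ = arctan(1/11) ≈ 5.19°
pole (s+10): 10 + j1 → |·| = √(10²+1²) = √101 ≈ 10.05, ∠ = arctan(1/10) ≈ 5.71°
pole (s+500): 500 + j1 → |·| = √(500²+1²) = √250001 ≈ 500, ∠ = arctan(1/500) ≈ 0.11°
∠L = 5.19° − 5.82° = -0.63°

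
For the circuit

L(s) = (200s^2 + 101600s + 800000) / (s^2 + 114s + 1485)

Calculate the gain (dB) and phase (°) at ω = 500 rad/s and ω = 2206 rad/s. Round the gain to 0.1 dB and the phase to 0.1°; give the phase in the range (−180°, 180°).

Substitute s = j500:
Numerator: 200(j500)^2 + 101600(j500) + 800000 = -49200000 + j50800000
Denominator: (j500)^2 + 114(j500) + 1485 = -248515 + j57000
|N| = √(49200000² + 50800000²) ≈ 7.072e+07, ∠N ≈ 134.08°
|D| = √(248515² + 57000²) ≈ 2.5497e+05, ∠D ≈ 167.08°
|L| = 7.072e+07 / 2.5497e+05 ≈ 277.37
Gain = 20 log₁₀(277.37) ≈ 48.86 dB
∠L = 134.08° − 167.08° = -33.00°

Substitute s = j2206:
Numerator: 200(j2206)^2 + 101600(j2206) + 800000 = -972487200 + j224129600
Denominator: (j2206)^2 + 114(j2206) + 1485 = -4864951 + j251484
|N| = √(972487200² + 224129600²) ≈ 9.9798e+08, ∠N ≈ 167.02°
|D| = √(4864951² + 251484²) ≈ 4.8714e+06, ∠D ≈ 177.04°
|L| = 9.9798e+08 / 4.8714e+06 ≈ 204.87
Gain = 20 log₁₀(204.87) ≈ 46.23 dB
∠L = 167.02° − 177.04° = -10.02°

ω = 500: 48.9 dB, -33.0°; ω = 2206: 46.2 dB, -10.0°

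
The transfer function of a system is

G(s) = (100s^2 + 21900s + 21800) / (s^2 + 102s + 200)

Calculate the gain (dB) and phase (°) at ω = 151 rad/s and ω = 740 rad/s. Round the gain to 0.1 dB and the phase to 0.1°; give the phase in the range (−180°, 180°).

Substitute s = j151:
Numerator: 100(j151)^2 + 21900(j151) + 21800 = -2258300 + j3306900
Denominator: (j151)^2 + 102(j151) + 200 = -22601 + j15402
|N| = √(2258300² + 3306900²) ≈ 4.0044e+06, ∠N ≈ 124.33°
|D| = √(22601² + 15402²) ≈ 27350, ∠D ≈ 145.73°
|G| = 4.0044e+06 / 27350 ≈ 146.41
Gain = 20 log₁₀(146.41) ≈ 43.31 dB
∠G = 124.33° − 145.73° = -21.40°

Substitute s = j740:
Numerator: 100(j740)^2 + 21900(j740) + 21800 = -54738200 + j16206000
Denominator: (j740)^2 + 102(j740) + 200 = -547400 + j75480
|N| = √(54738200² + 16206000²) ≈ 5.7087e+07, ∠N ≈ 163.51°
|D| = √(547400² + 75480²) ≈ 5.5258e+05, ∠D ≈ 172.15°
|G| = 5.7087e+07 / 5.5258e+05 ≈ 103.31
Gain = 20 log₁₀(103.31) ≈ 40.28 dB
∠G = 163.51° − 172.15° = -8.64°

ω = 151: 43.3 dB, -21.4°; ω = 740: 40.3 dB, -8.6°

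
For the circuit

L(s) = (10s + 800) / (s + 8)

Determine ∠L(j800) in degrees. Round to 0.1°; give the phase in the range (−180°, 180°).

Substitute s = j800:
Numerator: 10(j800) + 800 = 800 + j8000
Denominator: (j800) + 8 = 8 + j800
|N| = √(800² + 8000²) ≈ 8039.9, ∠N ≈ 84.29°
|D| = √(8² + 800²) ≈ 800.04, ∠D ≈ 89.43°
∠L = 84.29° − 89.43° = -5.14°

-5.1°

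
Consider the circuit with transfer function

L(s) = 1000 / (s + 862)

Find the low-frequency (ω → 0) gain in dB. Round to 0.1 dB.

L(0) = 1000 / 862 ≈ 1.1601
20 log₁₀(1.1601) ≈ 1.29 dB

1.3 dB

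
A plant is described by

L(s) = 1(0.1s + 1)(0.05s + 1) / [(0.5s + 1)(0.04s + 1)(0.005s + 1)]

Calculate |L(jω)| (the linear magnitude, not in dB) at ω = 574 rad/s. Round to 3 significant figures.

0.0822

At ω = 574 rad/s:
zero (1 + j574·0.1) = 1 + j57.4 → |·| ≈ 57.409, ∠ ≈ 89.00°
zero (1 + j574·0.05) = 1 + j28.7 → |·| ≈ 28.717, ∠ ≈ 88.00°
pole (1 + j574·0.5) = 1 + j287 → |·| ≈ 287, ∠ ≈ 89.80°
pole (1 + j574·0.04) = 1 + j22.96 → |·| ≈ 22.982, ∠ ≈ 87.51°
pole (1 + j574·0.005) = 1 + j2.87 → |·| ≈ 3.0392, ∠ ≈ 70.79°
|L| = 1 · 57.409 · 28.717 / (287 · 22.982 · 3.0392) ≈ 0.082241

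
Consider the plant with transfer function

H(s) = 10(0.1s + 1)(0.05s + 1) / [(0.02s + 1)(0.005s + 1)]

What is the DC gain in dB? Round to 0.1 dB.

H(0) = 10 · 1 / 1 = 10
20 log₁₀(10) ≈ 20.00 dB

20.0 dB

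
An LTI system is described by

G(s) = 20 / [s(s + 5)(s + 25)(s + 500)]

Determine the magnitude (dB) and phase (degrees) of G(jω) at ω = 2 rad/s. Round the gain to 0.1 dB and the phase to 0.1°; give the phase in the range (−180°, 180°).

At s = jω = j2:
pole (s+5): 5 + j2 → |·| = √(5²+2²) = √29 ≈ 5.3852, ∠ = arctan(2/5) ≈ 21.80°
pole (s+25): 25 + j2 → |·| = √(25²+2²) = √629 ≈ 25.08, ∠ = arctan(2/25) ≈ 4.57°
pole (s+500): 500 + j2 → |·| = √(500²+2²) = √250004 ≈ 500, ∠ = arctan(2/500) ≈ 0.23°
pole at origin: |s| = 2, ∠ = 90.00° (in denominator)
|G| = 20 / 1.3506e+05 ≈ 0.00014808
Gain = 20 log₁₀(0.00014808) ≈ -76.59 dB
∠G = 0.00° − 116.60° = -116.60°

-76.6 dB, -116.6°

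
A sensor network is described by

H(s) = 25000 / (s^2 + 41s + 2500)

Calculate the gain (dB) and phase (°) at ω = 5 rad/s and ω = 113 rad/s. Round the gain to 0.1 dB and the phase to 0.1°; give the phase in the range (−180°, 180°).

At s = jω = j5:
quadratic: (j5)² + 41·j5 + 2500 = 2475 + j205 → |·| ≈ 2483.5, ∠ ≈ 4.73°
|H| = 25000 / 2483.5 ≈ 10.066
Gain = 20 log₁₀(10.066) ≈ 20.06 dB
∠H = 0.00° − 4.73° = -4.73°

At s = jω = j113:
quadratic: (j113)² + 41·j113 + 2500 = -10269 + j4633 → |·| ≈ 11266, ∠ ≈ 155.72°
|H| = 25000 / 11266 ≈ 2.2191
Gain = 20 log₁₀(2.2191) ≈ 6.92 dB
∠H = 0.00° − 155.72° = -155.72°

ω = 5: 20.1 dB, -4.7°; ω = 113: 6.9 dB, -155.7°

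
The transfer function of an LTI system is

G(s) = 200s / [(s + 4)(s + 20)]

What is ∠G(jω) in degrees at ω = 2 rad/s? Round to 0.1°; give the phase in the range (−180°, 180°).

At s = jω = j2:
zero at origin: s = j2 → |·| = 2, ∠ = 90.00°
pole (s+4): 4 + j2 → |·| = √(4²+2²) = √20 ≈ 4.4721, ∠ = arctan(2/4) ≈ 26.57°
pole (s+20): 20 + j2 → |·| = √(20²+2²) = √404 ≈ 20.1, ∠ = arctan(2/20) ≈ 5.71°
∠G = 90.00° − 32.28° = 57.72°

57.7°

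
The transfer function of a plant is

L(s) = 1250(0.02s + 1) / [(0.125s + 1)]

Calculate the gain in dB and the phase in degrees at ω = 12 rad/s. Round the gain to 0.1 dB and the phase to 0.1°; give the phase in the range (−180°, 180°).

At ω = 12 rad/s:
zero (1 + j12·0.02) = 1 + j0.24 → |·| ≈ 1.0284, ∠ ≈ 13.50°
pole (1 + j12·0.125) = 1 + j1.5 → |·| ≈ 1.8028, ∠ ≈ 56.31°
|L| = 1250 · 1.0284 / (1.8028) ≈ 713.06
Gain = 20 log₁₀(713.06) ≈ 57.06 dB
∠L = (13.50°) − (56.31°) = -42.81°

57.1 dB, -42.8°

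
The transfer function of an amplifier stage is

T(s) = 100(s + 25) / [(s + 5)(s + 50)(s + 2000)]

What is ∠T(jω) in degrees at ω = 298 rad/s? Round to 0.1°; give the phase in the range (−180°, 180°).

At s = jω = j298:
zero (s+25): 25 + j298 → |·| = √(25²+298²) = √89429 ≈ 299.05, ∠ = arctan(298/25) ≈ 85.20°
pole (s+5): 5 + j298 → |·| = √(5²+298²) = √88829 ≈ 298.04, ∠ = arctan(298/5) ≈ 89.04°
pole (s+50): 50 + j298 → |·| = √(50²+298²) = √91304 ≈ 302.17, ∠ = arctan(298/50) ≈ 80.48°
pole (s+2000): 2000 + j298 → |·| = √(2000²+298²) = √4088804 ≈ 2022.1, ∠ = arctan(298/2000) ≈ 8.47°
∠T = 85.20° − 177.99° = -92.79°

-92.8°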